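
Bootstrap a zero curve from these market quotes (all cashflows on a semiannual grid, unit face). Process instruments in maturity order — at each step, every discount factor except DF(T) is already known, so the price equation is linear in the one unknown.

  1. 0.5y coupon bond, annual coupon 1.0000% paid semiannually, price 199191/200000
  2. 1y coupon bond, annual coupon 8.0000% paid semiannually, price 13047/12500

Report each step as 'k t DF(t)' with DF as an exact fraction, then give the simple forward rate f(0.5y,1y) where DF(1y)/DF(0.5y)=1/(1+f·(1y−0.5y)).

step 1 [0.5y] bond c/2=1/200: DF=(199191/200000 − 1/200·(0))/(1+1/200) = 991/1000 ≈ 0.991000
step 2 [1y] bond c/2=1/25: DF=(13047/12500 − 1/25·(0.991000))/(1+1/25) = 1931/2000 ≈ 0.965500

1 1/2 991/1000
2 1 1931/2000
f(0.5y,1y) = ((991/1000)/(1931/2000) − 1)/(1/2) = 102/1931 ≈ 5.2822%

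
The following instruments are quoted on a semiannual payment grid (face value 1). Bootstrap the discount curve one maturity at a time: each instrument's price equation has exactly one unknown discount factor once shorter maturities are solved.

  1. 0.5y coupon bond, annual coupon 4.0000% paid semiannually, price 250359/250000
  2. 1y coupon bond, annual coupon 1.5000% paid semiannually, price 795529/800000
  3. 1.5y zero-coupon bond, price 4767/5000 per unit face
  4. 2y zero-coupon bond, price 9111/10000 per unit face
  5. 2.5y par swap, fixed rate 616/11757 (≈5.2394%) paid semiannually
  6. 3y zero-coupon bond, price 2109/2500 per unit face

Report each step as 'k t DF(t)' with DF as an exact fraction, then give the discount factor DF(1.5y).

1 1/2 4909/5000
2 1 9797/10000
3 3/2 4767/5000
4 2 9111/10000
5 5/2 548/625
6 3 2109/2500
DF(1.5y) = 4767/5000 ≈ 0.953400

step 1 [0.5y] bond c/2=1/50: DF=(250359/250000 − 1/50·(0))/(1+1/50) = 4909/5000 ≈ 0.981800
step 2 [1y] bond c/2=3/400: DF=(795529/800000 − 3/400·(0.981800))/(1+3/400) = 9797/10000 ≈ 0.979700
step 3 [1.5y] zero: DF = P = 4767/5000 ≈ 0.953400
step 4 [2y] zero: DF = P = 9111/10000 ≈ 0.911100
step 5 [2.5y] swap r/2=308/11757: DF=(1 − 308/11757·(0.981800+0.979700+0.953400+0.911100))/(1+308/11757) = 548/625 ≈ 0.876800
step 6 [3y] zero: DF = P = 2109/2500 ≈ 0.843600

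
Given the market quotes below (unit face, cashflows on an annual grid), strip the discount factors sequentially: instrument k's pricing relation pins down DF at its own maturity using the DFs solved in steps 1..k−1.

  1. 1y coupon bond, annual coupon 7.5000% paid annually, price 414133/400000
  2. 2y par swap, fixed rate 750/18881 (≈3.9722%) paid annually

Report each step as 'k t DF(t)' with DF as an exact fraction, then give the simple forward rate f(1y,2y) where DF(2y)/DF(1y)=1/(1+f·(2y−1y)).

step 1 [1y] bond c/1=3/40: DF=(414133/400000 − 3/40·(0))/(1+3/40) = 9631/10000 ≈ 0.963100
step 2 [2y] swap r/1=750/18881: DF=(1 − 750/18881·(0.963100))/(1+750/18881) = 37/40 ≈ 0.925000

1 1 9631/10000
2 2 37/40
f(1y,2y) = ((9631/10000)/(37/40) − 1)/(1) = 381/9250 ≈ 4.1189%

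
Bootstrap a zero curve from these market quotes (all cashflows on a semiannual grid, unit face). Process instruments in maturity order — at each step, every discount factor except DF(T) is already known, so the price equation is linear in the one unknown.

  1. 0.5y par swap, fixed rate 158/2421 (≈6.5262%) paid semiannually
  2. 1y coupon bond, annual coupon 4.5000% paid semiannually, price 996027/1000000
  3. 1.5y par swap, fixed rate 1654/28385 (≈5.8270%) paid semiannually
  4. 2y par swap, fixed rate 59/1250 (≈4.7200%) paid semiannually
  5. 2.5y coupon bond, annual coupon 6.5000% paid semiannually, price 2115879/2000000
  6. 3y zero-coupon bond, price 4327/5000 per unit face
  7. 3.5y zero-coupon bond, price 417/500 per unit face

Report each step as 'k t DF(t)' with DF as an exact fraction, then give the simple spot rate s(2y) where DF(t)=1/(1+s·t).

1 1/2 2421/2500
2 1 1191/1250
3 3/2 9173/10000
4 2 1823/2000
5 5/2 4533/5000
6 3 4327/5000
7 7/2 417/500
s(2y) = (1/(1823/2000) − 1)/(2) = 177/3646 ≈ 4.8546%

step 1 [0.5y] swap r/2=79/2421: DF=(1 − 79/2421·(0))/(1+79/2421) = 2421/2500 ≈ 0.968400
step 2 [1y] bond c/2=9/400: DF=(996027/1000000 − 9/400·(0.968400))/(1+9/400) = 1191/1250 ≈ 0.952800
step 3 [1.5y] swap r/2=827/28385: DF=(1 − 827/28385·(0.968400+0.952800))/(1+827/28385) = 9173/10000 ≈ 0.917300
step 4 [2y] swap r/2=59/2500: DF=(1 − 59/2500·(0.968400+0.952800+0.917300))/(1+59/2500) = 1823/2000 ≈ 0.911500
step 5 [2.5y] bond c/2=13/400: DF=(2115879/2000000 − 13/400·(0.968400+0.952800+0.917300+0.911500))/(1+13/400) = 4533/5000 ≈ 0.906600
step 6 [3y] zero: DF = P = 4327/5000 ≈ 0.865400
step 7 [3.5y] zero: DF = P = 417/500 ≈ 0.834000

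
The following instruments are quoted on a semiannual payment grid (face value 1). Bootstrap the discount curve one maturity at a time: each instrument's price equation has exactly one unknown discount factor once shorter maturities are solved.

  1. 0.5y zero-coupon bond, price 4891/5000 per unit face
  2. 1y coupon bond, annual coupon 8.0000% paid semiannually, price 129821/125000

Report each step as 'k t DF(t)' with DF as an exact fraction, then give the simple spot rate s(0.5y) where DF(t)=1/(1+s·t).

1 1/2 4891/5000
2 1 961/1000
s(0.5y) = (1/(4891/5000) − 1)/(1/2) = 218/4891 ≈ 4.4572%

step 1 [0.5y] zero: DF = P = 4891/5000 ≈ 0.978200
step 2 [1y] bond c/2=1/25: DF=(129821/125000 − 1/25·(0.978200))/(1+1/25) = 961/1000 ≈ 0.961000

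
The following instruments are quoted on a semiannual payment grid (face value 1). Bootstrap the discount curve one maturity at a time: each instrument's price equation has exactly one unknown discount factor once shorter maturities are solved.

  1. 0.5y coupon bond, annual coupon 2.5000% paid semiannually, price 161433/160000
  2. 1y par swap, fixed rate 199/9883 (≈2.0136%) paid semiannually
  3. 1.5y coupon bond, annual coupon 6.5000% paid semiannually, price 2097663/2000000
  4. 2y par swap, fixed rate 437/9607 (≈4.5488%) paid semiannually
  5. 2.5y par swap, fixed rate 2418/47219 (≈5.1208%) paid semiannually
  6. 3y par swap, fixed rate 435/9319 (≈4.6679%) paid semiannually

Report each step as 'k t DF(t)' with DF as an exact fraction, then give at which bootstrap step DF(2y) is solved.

1 1/2 1993/2000
2 1 9801/10000
3 3/2 596/625
4 2 4563/5000
5 5/2 8791/10000
6 3 1739/2000
DF(2y) is solved at step 4

step 1 [0.5y] bond c/2=1/80: DF=(161433/160000 − 1/80·(0))/(1+1/80) = 1993/2000 ≈ 0.996500
step 2 [1y] swap r/2=199/19766: DF=(1 − 199/19766·(0.996500))/(1+199/19766) = 9801/10000 ≈ 0.980100
step 3 [1.5y] bond c/2=13/400: DF=(2097663/2000000 − 13/400·(0.996500+0.980100))/(1+13/400) = 596/625 ≈ 0.953600
step 4 [2y] swap r/2=437/19214: DF=(1 − 437/19214·(0.996500+0.980100+0.953600))/(1+437/19214) = 4563/5000 ≈ 0.912600
step 5 [2.5y] swap r/2=1209/47219: DF=(1 − 1209/47219·(0.996500+0.980100+0.953600+0.912600))/(1+1209/47219) = 8791/10000 ≈ 0.879100
step 6 [3y] swap r/2=435/18638: DF=(1 − 435/18638·(0.996500+0.980100+0.953600+0.912600+0.879100))/(1+435/18638) = 1739/2000 ≈ 0.869500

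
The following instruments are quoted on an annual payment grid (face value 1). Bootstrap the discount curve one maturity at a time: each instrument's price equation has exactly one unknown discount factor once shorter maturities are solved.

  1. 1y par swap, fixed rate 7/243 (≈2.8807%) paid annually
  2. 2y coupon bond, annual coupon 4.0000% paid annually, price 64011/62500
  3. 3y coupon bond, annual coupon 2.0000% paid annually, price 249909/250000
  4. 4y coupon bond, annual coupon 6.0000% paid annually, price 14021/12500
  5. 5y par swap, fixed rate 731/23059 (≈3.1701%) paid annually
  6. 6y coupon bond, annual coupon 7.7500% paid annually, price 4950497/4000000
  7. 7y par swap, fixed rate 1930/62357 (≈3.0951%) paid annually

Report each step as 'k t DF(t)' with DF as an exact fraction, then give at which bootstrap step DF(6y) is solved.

step 1 [1y] swap r/1=7/243: DF=(1 − 7/243·(0))/(1+7/243) = 243/250 ≈ 0.972000
step 2 [2y] bond c/1=1/25: DF=(64011/62500 − 1/25·(0.972000))/(1+1/25) = 4737/5000 ≈ 0.947400
step 3 [3y] bond c/1=1/50: DF=(249909/250000 − 1/50·(0.972000+0.947400))/(1+1/50) = 589/625 ≈ 0.942400
step 4 [4y] bond c/1=3/50: DF=(14021/12500 − 3/50·(0.972000+0.947400+0.942400))/(1+3/50) = 4481/5000 ≈ 0.896200
step 5 [5y] swap r/1=731/23059: DF=(1 − 731/23059·(0.972000+0.947400+0.942400+0.896200))/(1+731/23059) = 4269/5000 ≈ 0.853800
step 6 [6y] bond c/1=31/400: DF=(4950497/4000000 − 31/400·(0.972000+0.947400+0.942400+0.896200+0.853800))/(1+31/400) = 8169/10000 ≈ 0.816900
step 7 [7y] swap r/1=1930/62357: DF=(1 − 1930/62357·(0.972000+0.947400+0.942400+0.896200+0.853800+0.816900))/(1+1930/62357) = 807/1000 ≈ 0.807000

1 1 243/250
2 2 4737/5000
3 3 589/625
4 4 4481/5000
5 5 4269/5000
6 6 8169/10000
7 7 807/1000
DF(6y) is solved at step 6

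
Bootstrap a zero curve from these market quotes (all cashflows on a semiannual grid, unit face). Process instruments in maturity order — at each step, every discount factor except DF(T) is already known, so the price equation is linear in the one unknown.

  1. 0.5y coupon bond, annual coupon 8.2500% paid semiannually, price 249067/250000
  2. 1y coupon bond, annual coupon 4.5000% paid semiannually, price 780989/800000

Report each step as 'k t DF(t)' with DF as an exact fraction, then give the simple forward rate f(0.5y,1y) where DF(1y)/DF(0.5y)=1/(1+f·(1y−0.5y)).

step 1 [0.5y] bond c/2=33/800: DF=(249067/250000 − 33/800·(0))/(1+33/800) = 598/625 ≈ 0.956800
step 2 [1y] bond c/2=9/400: DF=(780989/800000 − 9/400·(0.956800))/(1+9/400) = 9337/10000 ≈ 0.933700

1 1/2 598/625
2 1 9337/10000
f(0.5y,1y) = ((598/625)/(9337/10000) − 1)/(1/2) = 462/9337 ≈ 4.9481%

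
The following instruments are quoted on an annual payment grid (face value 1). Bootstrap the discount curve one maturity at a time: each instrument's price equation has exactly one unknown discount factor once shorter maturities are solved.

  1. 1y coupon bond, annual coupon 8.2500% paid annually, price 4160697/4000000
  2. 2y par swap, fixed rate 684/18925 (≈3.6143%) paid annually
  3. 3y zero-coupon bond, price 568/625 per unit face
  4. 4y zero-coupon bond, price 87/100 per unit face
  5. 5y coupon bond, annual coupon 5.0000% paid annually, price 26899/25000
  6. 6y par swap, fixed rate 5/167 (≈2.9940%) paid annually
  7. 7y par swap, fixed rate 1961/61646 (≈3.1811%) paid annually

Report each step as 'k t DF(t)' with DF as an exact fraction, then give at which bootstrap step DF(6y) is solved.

step 1 [1y] bond c/1=33/400: DF=(4160697/4000000 − 33/400·(0))/(1+33/400) = 9609/10000 ≈ 0.960900
step 2 [2y] swap r/1=684/18925: DF=(1 − 684/18925·(0.960900))/(1+684/18925) = 2329/2500 ≈ 0.931600
step 3 [3y] zero: DF = P = 568/625 ≈ 0.908800
step 4 [4y] zero: DF = P = 87/100 ≈ 0.870000
step 5 [5y] bond c/1=1/20: DF=(26899/25000 − 1/20·(0.960900+0.931600+0.908800+0.870000))/(1+1/20) = 8499/10000 ≈ 0.849900
step 6 [6y] swap r/1=5/167: DF=(1 − 5/167·(0.960900+0.931600+0.908800+0.870000+0.849900))/(1+5/167) = 1679/2000 ≈ 0.839500
step 7 [7y] swap r/1=1961/61646: DF=(1 − 1961/61646·(0.960900+0.931600+0.908800+0.870000+0.849900+0.839500))/(1+1961/61646) = 8039/10000 ≈ 0.803900

1 1 9609/10000
2 2 2329/2500
3 3 568/625
4 4 87/100
5 5 8499/10000
6 6 1679/2000
7 7 8039/10000
DF(6y) is solved at step 6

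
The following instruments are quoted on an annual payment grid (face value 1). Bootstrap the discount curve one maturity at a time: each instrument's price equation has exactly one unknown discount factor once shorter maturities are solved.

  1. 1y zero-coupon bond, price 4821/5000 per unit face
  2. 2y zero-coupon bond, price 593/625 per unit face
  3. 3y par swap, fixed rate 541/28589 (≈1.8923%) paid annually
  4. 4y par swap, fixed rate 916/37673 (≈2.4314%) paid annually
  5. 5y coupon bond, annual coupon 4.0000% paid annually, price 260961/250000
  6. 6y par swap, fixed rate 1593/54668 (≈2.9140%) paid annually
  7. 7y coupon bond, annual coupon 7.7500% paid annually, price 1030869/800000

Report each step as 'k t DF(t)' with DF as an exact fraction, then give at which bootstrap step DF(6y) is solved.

step 1 [1y] zero: DF = P = 4821/5000 ≈ 0.964200
step 2 [2y] zero: DF = P = 593/625 ≈ 0.948800
step 3 [3y] swap r/1=541/28589: DF=(1 − 541/28589·(0.964200+0.948800))/(1+541/28589) = 9459/10000 ≈ 0.945900
step 4 [4y] swap r/1=916/37673: DF=(1 − 916/37673·(0.964200+0.948800+0.945900))/(1+916/37673) = 2271/2500 ≈ 0.908400
step 5 [5y] bond c/1=1/25: DF=(260961/250000 − 1/25·(0.964200+0.948800+0.945900+0.908400))/(1+1/25) = 2147/2500 ≈ 0.858800
step 6 [6y] swap r/1=1593/54668: DF=(1 − 1593/54668·(0.964200+0.948800+0.945900+0.908400+0.858800))/(1+1593/54668) = 8407/10000 ≈ 0.840700
step 7 [7y] bond c/1=31/400: DF=(1030869/800000 − 31/400·(0.964200+0.948800+0.945900+0.908400+0.858800+0.840700))/(1+31/400) = 8027/10000 ≈ 0.802700

1 1 4821/5000
2 2 593/625
3 3 9459/10000
4 4 2271/2500
5 5 2147/2500
6 6 8407/10000
7 7 8027/10000
DF(6y) is solved at step 6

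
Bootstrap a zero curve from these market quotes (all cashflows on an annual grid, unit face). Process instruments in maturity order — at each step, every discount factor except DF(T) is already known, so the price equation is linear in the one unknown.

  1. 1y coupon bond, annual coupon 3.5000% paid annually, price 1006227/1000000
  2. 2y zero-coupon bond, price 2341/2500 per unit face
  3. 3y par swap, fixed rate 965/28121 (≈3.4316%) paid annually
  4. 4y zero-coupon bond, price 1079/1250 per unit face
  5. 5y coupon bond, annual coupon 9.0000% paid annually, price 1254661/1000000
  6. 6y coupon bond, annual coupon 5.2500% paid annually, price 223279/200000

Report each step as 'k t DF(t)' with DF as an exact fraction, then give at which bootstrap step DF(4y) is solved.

step 1 [1y] bond c/1=7/200: DF=(1006227/1000000 − 7/200·(0))/(1+7/200) = 4861/5000 ≈ 0.972200
step 2 [2y] zero: DF = P = 2341/2500 ≈ 0.936400
step 3 [3y] swap r/1=965/28121: DF=(1 − 965/28121·(0.972200+0.936400))/(1+965/28121) = 1807/2000 ≈ 0.903500
step 4 [4y] zero: DF = P = 1079/1250 ≈ 0.863200
step 5 [5y] bond c/1=9/100: DF=(1254661/1000000 − 9/100·(0.972200+0.936400+0.903500+0.863200))/(1+9/100) = 2119/2500 ≈ 0.847600
step 6 [6y] bond c/1=21/400: DF=(223279/200000 − 21/400·(0.972200+0.936400+0.903500+0.863200+0.847600))/(1+21/400) = 8351/10000 ≈ 0.835100

1 1 4861/5000
2 2 2341/2500
3 3 1807/2000
4 4 1079/1250
5 5 2119/2500
6 6 8351/10000
DF(4y) is solved at step 4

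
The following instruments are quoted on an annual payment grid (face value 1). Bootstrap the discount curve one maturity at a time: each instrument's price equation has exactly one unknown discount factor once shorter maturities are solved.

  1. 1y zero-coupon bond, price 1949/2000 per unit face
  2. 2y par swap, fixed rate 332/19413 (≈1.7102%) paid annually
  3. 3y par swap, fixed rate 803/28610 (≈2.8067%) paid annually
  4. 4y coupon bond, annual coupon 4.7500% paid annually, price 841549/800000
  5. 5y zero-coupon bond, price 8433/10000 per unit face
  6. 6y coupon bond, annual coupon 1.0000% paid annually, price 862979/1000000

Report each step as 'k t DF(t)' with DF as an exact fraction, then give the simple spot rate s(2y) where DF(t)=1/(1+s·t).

1 1 1949/2000
2 2 2417/2500
3 3 9197/10000
4 4 1749/2000
5 5 8433/10000
6 6 8091/10000
s(2y) = (1/(2417/2500) − 1)/(2) = 83/4834 ≈ 1.7170%

step 1 [1y] zero: DF = P = 1949/2000 ≈ 0.974500
step 2 [2y] swap r/1=332/19413: DF=(1 − 332/19413·(0.974500))/(1+332/19413) = 2417/2500 ≈ 0.966800
step 3 [3y] swap r/1=803/28610: DF=(1 − 803/28610·(0.974500+0.966800))/(1+803/28610) = 9197/10000 ≈ 0.919700
step 4 [4y] bond c/1=19/400: DF=(841549/800000 − 19/400·(0.974500+0.966800+0.919700))/(1+19/400) = 1749/2000 ≈ 0.874500
step 5 [5y] zero: DF = P = 8433/10000 ≈ 0.843300
step 6 [6y] bond c/1=1/100: DF=(862979/1000000 − 1/100·(0.974500+0.966800+0.919700+0.874500+0.843300))/(1+1/100) = 8091/10000 ≈ 0.809100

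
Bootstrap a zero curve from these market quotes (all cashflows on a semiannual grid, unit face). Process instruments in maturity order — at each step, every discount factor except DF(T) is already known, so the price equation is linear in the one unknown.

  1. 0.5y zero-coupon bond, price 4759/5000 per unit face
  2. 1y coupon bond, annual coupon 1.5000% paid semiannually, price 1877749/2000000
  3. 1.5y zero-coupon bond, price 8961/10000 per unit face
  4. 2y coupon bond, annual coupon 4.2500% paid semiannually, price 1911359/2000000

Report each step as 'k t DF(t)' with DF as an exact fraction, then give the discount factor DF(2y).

1 1/2 4759/5000
2 1 578/625
3 3/2 8961/10000
4 2 8781/10000
DF(2y) = 8781/10000 ≈ 0.878100

step 1 [0.5y] zero: DF = P = 4759/5000 ≈ 0.951800
step 2 [1y] bond c/2=3/400: DF=(1877749/2000000 − 3/400·(0.951800))/(1+3/400) = 578/625 ≈ 0.924800
step 3 [1.5y] zero: DF = P = 8961/10000 ≈ 0.896100
step 4 [2y] bond c/2=17/800: DF=(1911359/2000000 − 17/800·(0.951800+0.924800+0.896100))/(1+17/800) = 8781/10000 ≈ 0.878100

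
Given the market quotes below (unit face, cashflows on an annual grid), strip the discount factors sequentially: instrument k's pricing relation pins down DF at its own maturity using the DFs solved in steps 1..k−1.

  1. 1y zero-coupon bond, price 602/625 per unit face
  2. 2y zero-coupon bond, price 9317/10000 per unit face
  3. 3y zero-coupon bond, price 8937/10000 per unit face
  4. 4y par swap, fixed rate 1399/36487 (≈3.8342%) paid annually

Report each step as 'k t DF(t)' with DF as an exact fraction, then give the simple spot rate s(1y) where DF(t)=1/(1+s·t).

1 1 602/625
2 2 9317/10000
3 3 8937/10000
4 4 8601/10000
s(1y) = (1/(602/625) − 1)/(1) = 23/602 ≈ 3.8206%

step 1 [1y] zero: DF = P = 602/625 ≈ 0.963200
step 2 [2y] zero: DF = P = 9317/10000 ≈ 0.931700
step 3 [3y] zero: DF = P = 8937/10000 ≈ 0.893700
step 4 [4y] swap r/1=1399/36487: DF=(1 − 1399/36487·(0.963200+0.931700+0.893700))/(1+1399/36487) = 8601/10000 ≈ 0.860100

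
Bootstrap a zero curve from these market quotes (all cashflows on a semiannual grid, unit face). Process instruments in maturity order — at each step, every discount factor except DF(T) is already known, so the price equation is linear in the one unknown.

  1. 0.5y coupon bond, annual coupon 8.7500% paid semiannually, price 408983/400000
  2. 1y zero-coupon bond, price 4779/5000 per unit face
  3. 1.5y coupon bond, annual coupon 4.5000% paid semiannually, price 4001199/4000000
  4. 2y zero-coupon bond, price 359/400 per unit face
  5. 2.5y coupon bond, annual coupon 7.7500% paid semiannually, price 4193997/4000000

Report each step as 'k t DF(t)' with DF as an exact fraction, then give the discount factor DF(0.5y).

1 1/2 2449/2500
2 1 4779/5000
3 3/2 9357/10000
4 2 359/400
5 5/2 543/625
DF(0.5y) = 2449/2500 ≈ 0.979600

step 1 [0.5y] bond c/2=7/160: DF=(408983/400000 − 7/160·(0))/(1+7/160) = 2449/2500 ≈ 0.979600
step 2 [1y] zero: DF = P = 4779/5000 ≈ 0.955800
step 3 [1.5y] bond c/2=9/400: DF=(4001199/4000000 − 9/400·(0.979600+0.955800))/(1+9/400) = 9357/10000 ≈ 0.935700
step 4 [2y] zero: DF = P = 359/400 ≈ 0.897500
step 5 [2.5y] bond c/2=31/800: DF=(4193997/4000000 − 31/800·(0.979600+0.955800+0.935700+0.897500))/(1+31/800) = 543/625 ≈ 0.868800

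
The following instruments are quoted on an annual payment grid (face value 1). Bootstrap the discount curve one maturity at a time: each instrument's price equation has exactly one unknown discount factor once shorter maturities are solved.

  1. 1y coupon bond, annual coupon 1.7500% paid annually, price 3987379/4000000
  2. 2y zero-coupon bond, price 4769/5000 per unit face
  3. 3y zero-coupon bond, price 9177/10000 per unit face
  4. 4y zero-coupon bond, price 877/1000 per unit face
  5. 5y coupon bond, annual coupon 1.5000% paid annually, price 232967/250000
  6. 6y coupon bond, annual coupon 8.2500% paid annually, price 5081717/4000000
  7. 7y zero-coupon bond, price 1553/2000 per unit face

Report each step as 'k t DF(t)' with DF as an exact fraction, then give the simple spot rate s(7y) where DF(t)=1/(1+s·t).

1 1 9797/10000
2 2 4769/5000
3 3 9177/10000
4 4 877/1000
5 5 863/1000
6 6 8237/10000
7 7 1553/2000
s(7y) = (1/(1553/2000) − 1)/(7) = 447/10871 ≈ 4.1119%

step 1 [1y] bond c/1=7/400: DF=(3987379/4000000 − 7/400·(0))/(1+7/400) = 9797/10000 ≈ 0.979700
step 2 [2y] zero: DF = P = 4769/5000 ≈ 0.953800
step 3 [3y] zero: DF = P = 9177/10000 ≈ 0.917700
step 4 [4y] zero: DF = P = 877/1000 ≈ 0.877000
step 5 [5y] bond c/1=3/200: DF=(232967/250000 − 3/200·(0.979700+0.953800+0.917700+0.877000))/(1+3/200) = 863/1000 ≈ 0.863000
step 6 [6y] bond c/1=33/400: DF=(5081717/4000000 − 33/400·(0.979700+0.953800+0.917700+0.877000+0.863000))/(1+33/400) = 8237/10000 ≈ 0.823700
step 7 [7y] zero: DF = P = 1553/2000 ≈ 0.776500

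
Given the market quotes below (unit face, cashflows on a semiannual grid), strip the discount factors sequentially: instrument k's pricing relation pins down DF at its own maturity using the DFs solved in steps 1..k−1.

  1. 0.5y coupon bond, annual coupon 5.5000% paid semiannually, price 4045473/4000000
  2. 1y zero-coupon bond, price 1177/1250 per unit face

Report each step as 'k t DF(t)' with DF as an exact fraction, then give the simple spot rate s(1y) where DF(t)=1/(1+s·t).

1 1/2 9843/10000
2 1 1177/1250
s(1y) = (1/(1177/1250) − 1)/(1) = 73/1177 ≈ 6.2022%

step 1 [0.5y] bond c/2=11/400: DF=(4045473/4000000 − 11/400·(0))/(1+11/400) = 9843/10000 ≈ 0.984300
step 2 [1y] zero: DF = P = 1177/1250 ≈ 0.941600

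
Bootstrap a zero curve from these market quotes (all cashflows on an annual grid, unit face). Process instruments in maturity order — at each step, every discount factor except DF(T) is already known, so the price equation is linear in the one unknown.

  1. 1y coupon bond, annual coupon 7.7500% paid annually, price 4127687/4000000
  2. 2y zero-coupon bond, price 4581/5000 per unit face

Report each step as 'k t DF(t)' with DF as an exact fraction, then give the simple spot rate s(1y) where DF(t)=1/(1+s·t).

1 1 9577/10000
2 2 4581/5000
s(1y) = (1/(9577/10000) − 1)/(1) = 423/9577 ≈ 4.4168%

step 1 [1y] bond c/1=31/400: DF=(4127687/4000000 − 31/400·(0))/(1+31/400) = 9577/10000 ≈ 0.957700
step 2 [2y] zero: DF = P = 4581/5000 ≈ 0.916200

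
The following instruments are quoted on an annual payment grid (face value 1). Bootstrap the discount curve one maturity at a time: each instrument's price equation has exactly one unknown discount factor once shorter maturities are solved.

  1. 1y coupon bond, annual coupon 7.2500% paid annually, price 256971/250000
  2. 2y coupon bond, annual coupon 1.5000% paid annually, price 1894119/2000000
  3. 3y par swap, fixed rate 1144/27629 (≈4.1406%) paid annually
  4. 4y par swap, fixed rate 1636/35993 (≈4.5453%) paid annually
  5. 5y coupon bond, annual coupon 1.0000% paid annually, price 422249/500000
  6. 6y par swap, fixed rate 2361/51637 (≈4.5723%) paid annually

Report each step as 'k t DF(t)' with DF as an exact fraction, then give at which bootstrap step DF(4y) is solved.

1 1 599/625
2 2 9189/10000
3 3 1107/1250
4 4 2091/2500
5 5 1601/2000
6 6 7639/10000
DF(4y) is solved at step 4

step 1 [1y] bond c/1=29/400: DF=(256971/250000 − 29/400·(0))/(1+29/400) = 599/625 ≈ 0.958400
step 2 [2y] bond c/1=3/200: DF=(1894119/2000000 − 3/200·(0.958400))/(1+3/200) = 9189/10000 ≈ 0.918900
step 3 [3y] swap r/1=1144/27629: DF=(1 − 1144/27629·(0.958400+0.918900))/(1+1144/27629) = 1107/1250 ≈ 0.885600
step 4 [4y] swap r/1=1636/35993: DF=(1 − 1636/35993·(0.958400+0.918900+0.885600))/(1+1636/35993) = 2091/2500 ≈ 0.836400
step 5 [5y] bond c/1=1/100: DF=(422249/500000 − 1/100·(0.958400+0.918900+0.885600+0.836400))/(1+1/100) = 1601/2000 ≈ 0.800500
step 6 [6y] swap r/1=2361/51637: DF=(1 − 2361/51637·(0.958400+0.918900+0.885600+0.836400+0.800500))/(1+2361/51637) = 7639/10000 ≈ 0.763900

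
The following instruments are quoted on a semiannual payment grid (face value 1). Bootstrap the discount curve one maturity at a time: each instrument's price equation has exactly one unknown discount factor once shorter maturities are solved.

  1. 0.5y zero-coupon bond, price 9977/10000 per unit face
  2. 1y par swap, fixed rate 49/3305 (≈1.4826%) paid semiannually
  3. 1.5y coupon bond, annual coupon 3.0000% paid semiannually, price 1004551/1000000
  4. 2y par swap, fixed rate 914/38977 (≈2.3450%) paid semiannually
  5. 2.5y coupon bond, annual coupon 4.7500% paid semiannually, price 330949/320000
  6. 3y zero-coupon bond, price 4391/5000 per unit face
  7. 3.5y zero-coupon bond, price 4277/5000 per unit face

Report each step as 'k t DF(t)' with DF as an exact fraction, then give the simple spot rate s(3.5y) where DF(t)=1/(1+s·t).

1 1/2 9977/10000
2 1 9853/10000
3 3/2 2401/2500
4 2 9543/10000
5 5/2 4599/5000
6 3 4391/5000
7 7/2 4277/5000
s(3.5y) = (1/(4277/5000) − 1)/(7/2) = 1446/29939 ≈ 4.8298%

step 1 [0.5y] zero: DF = P = 9977/10000 ≈ 0.997700
step 2 [1y] swap r/2=49/6610: DF=(1 − 49/6610·(0.997700))/(1+49/6610) = 9853/10000 ≈ 0.985300
step 3 [1.5y] bond c/2=3/200: DF=(1004551/1000000 − 3/200·(0.997700+0.985300))/(1+3/200) = 2401/2500 ≈ 0.960400
step 4 [2y] swap r/2=457/38977: DF=(1 − 457/38977·(0.997700+0.985300+0.960400))/(1+457/38977) = 9543/10000 ≈ 0.954300
step 5 [2.5y] bond c/2=19/800: DF=(330949/320000 − 19/800·(0.997700+0.985300+0.960400+0.954300))/(1+19/800) = 4599/5000 ≈ 0.919800
step 6 [3y] zero: DF = P = 4391/5000 ≈ 0.878200
step 7 [3.5y] zero: DF = P = 4277/5000 ≈ 0.855400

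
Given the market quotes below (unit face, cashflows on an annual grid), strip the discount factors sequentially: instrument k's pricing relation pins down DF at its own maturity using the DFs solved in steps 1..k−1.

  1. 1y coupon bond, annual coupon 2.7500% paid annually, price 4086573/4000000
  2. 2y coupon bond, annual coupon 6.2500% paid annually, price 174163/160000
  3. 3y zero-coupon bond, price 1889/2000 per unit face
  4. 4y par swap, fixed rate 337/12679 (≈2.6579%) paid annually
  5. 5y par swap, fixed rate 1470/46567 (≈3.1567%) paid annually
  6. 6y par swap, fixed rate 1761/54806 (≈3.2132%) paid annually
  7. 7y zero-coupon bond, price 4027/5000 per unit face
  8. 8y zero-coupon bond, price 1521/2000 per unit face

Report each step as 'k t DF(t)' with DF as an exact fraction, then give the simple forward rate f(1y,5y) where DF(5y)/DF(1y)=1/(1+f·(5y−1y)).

step 1 [1y] bond c/1=11/400: DF=(4086573/4000000 − 11/400·(0))/(1+11/400) = 9943/10000 ≈ 0.994300
step 2 [2y] bond c/1=1/16: DF=(174163/160000 − 1/16·(0.994300))/(1+1/16) = 483/500 ≈ 0.966000
step 3 [3y] zero: DF = P = 1889/2000 ≈ 0.944500
step 4 [4y] swap r/1=337/12679: DF=(1 − 337/12679·(0.994300+0.966000+0.944500))/(1+337/12679) = 8989/10000 ≈ 0.898900
step 5 [5y] swap r/1=1470/46567: DF=(1 − 1470/46567·(0.994300+0.966000+0.944500+0.898900))/(1+1470/46567) = 853/1000 ≈ 0.853000
step 6 [6y] swap r/1=1761/54806: DF=(1 − 1761/54806·(0.994300+0.966000+0.944500+0.898900+0.853000))/(1+1761/54806) = 8239/10000 ≈ 0.823900
step 7 [7y] zero: DF = P = 4027/5000 ≈ 0.805400
step 8 [8y] zero: DF = P = 1521/2000 ≈ 0.760500

1 1 9943/10000
2 2 483/500
3 3 1889/2000
4 4 8989/10000
5 5 853/1000
6 6 8239/10000
7 7 4027/5000
8 8 1521/2000
f(1y,5y) = ((9943/10000)/(853/1000) − 1)/(4) = 1413/34120 ≈ 4.1413%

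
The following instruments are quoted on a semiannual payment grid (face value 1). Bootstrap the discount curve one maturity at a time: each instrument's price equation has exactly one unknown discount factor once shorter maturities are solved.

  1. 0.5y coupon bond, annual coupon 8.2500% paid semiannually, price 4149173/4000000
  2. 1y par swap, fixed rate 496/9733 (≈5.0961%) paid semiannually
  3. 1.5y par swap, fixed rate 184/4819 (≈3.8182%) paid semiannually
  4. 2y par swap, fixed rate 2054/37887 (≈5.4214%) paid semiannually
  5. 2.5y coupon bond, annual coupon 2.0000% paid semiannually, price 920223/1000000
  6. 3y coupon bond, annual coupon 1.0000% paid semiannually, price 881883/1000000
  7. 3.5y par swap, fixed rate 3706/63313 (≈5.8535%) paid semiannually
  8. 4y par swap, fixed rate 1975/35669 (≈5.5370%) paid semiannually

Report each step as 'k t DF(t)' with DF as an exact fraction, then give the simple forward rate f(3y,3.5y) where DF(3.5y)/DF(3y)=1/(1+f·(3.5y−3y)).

1 1/2 4981/5000
2 1 594/625
3 3/2 1181/1250
4 2 8973/10000
5 5/2 546/625
6 3 8543/10000
7 7/2 8147/10000
8 4 321/400
f(3y,3.5y) = ((8543/10000)/(8147/10000) − 1)/(1/2) = 792/8147 ≈ 9.7214%

step 1 [0.5y] bond c/2=33/800: DF=(4149173/4000000 − 33/800·(0))/(1+33/800) = 4981/5000 ≈ 0.996200
step 2 [1y] swap r/2=248/9733: DF=(1 − 248/9733·(0.996200))/(1+248/9733) = 594/625 ≈ 0.950400
step 3 [1.5y] swap r/2=92/4819: DF=(1 − 92/4819·(0.996200+0.950400))/(1+92/4819) = 1181/1250 ≈ 0.944800
step 4 [2y] swap r/2=1027/37887: DF=(1 − 1027/37887·(0.996200+0.950400+0.944800))/(1+1027/37887) = 8973/10000 ≈ 0.897300
step 5 [2.5y] bond c/2=1/100: DF=(920223/1000000 − 1/100·(0.996200+0.950400+0.944800+0.897300))/(1+1/100) = 546/625 ≈ 0.873600
step 6 [3y] bond c/2=1/200: DF=(881883/1000000 − 1/200·(0.996200+0.950400+0.944800+0.897300+0.873600))/(1+1/200) = 8543/10000 ≈ 0.854300
step 7 [3.5y] swap r/2=1853/63313: DF=(1 − 1853/63313·(0.996200+0.950400+0.944800+0.897300+0.873600+0.854300))/(1+1853/63313) = 8147/10000 ≈ 0.814700
step 8 [4y] swap r/2=1975/71338: DF=(1 − 1975/71338·(0.996200+0.950400+0.944800+0.897300+0.873600+0.854300+0.814700))/(1+1975/71338) = 321/400 ≈ 0.802500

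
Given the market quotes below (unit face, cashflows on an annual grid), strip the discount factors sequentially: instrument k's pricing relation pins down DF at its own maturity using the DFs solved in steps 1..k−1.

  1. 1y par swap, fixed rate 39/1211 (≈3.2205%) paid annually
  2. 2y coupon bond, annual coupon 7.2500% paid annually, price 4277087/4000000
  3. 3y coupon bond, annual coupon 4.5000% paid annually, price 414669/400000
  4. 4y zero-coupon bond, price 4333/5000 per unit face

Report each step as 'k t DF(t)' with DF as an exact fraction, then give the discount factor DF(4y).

1 1 1211/1250
2 2 1863/2000
3 3 4551/5000
4 4 4333/5000
DF(4y) = 4333/5000 ≈ 0.866600

step 1 [1y] swap r/1=39/1211: DF=(1 − 39/1211·(0))/(1+39/1211) = 1211/1250 ≈ 0.968800
step 2 [2y] bond c/1=29/400: DF=(4277087/4000000 − 29/400·(0.968800))/(1+29/400) = 1863/2000 ≈ 0.931500
step 3 [3y] bond c/1=9/200: DF=(414669/400000 − 9/200·(0.968800+0.931500))/(1+9/200) = 4551/5000 ≈ 0.910200
step 4 [4y] zero: DF = P = 4333/5000 ≈ 0.866600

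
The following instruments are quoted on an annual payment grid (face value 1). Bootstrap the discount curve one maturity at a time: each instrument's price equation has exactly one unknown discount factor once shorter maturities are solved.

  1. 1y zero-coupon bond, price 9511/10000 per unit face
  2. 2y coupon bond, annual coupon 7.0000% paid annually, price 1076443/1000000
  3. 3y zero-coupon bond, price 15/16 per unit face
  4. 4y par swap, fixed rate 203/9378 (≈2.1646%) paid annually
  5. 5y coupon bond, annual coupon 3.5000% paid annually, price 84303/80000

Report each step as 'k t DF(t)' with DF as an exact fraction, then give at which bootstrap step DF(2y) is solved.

1 1 9511/10000
2 2 4719/5000
3 3 15/16
4 4 2297/2500
5 5 8913/10000
DF(2y) is solved at step 2

step 1 [1y] zero: DF = P = 9511/10000 ≈ 0.951100
step 2 [2y] bond c/1=7/100: DF=(1076443/1000000 − 7/100·(0.951100))/(1+7/100) = 4719/5000 ≈ 0.943800
step 3 [3y] zero: DF = P = 15/16 ≈ 0.937500
step 4 [4y] swap r/1=203/9378: DF=(1 − 203/9378·(0.951100+0.943800+0.937500))/(1+203/9378) = 2297/2500 ≈ 0.918800
step 5 [5y] bond c/1=7/200: DF=(84303/80000 − 7/200·(0.951100+0.943800+0.937500+0.918800))/(1+7/200) = 8913/10000 ≈ 0.891300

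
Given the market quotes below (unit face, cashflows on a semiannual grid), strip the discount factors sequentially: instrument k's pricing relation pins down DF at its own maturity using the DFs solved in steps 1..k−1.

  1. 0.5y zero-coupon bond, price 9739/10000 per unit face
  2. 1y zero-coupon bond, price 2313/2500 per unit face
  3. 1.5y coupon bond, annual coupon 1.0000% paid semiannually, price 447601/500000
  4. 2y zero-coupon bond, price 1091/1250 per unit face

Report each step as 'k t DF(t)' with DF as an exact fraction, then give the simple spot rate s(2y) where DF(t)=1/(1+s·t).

step 1 [0.5y] zero: DF = P = 9739/10000 ≈ 0.973900
step 2 [1y] zero: DF = P = 2313/2500 ≈ 0.925200
step 3 [1.5y] bond c/2=1/200: DF=(447601/500000 − 1/200·(0.973900+0.925200))/(1+1/200) = 8813/10000 ≈ 0.881300
step 4 [2y] zero: DF = P = 1091/1250 ≈ 0.872800

1 1/2 9739/10000
2 1 2313/2500
3 3/2 8813/10000
4 2 1091/1250
s(2y) = (1/(1091/1250) − 1)/(2) = 159/2182 ≈ 7.2869%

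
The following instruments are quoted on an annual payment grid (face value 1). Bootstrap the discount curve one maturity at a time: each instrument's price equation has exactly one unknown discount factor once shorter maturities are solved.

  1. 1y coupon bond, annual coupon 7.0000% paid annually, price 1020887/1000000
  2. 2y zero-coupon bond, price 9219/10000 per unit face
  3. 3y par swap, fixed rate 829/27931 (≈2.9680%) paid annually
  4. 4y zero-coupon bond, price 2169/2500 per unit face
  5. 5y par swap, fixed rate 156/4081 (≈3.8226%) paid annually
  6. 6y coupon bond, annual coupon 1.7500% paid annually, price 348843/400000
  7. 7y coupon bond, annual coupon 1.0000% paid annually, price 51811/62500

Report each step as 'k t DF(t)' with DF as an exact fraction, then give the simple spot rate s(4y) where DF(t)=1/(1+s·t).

step 1 [1y] bond c/1=7/100: DF=(1020887/1000000 − 7/100·(0))/(1+7/100) = 9541/10000 ≈ 0.954100
step 2 [2y] zero: DF = P = 9219/10000 ≈ 0.921900
step 3 [3y] swap r/1=829/27931: DF=(1 − 829/27931·(0.954100+0.921900))/(1+829/27931) = 9171/10000 ≈ 0.917100
step 4 [4y] zero: DF = P = 2169/2500 ≈ 0.867600
step 5 [5y] swap r/1=156/4081: DF=(1 − 156/4081·(0.954100+0.921900+0.917100+0.867600))/(1+156/4081) = 2071/2500 ≈ 0.828400
step 6 [6y] bond c/1=7/400: DF=(348843/400000 − 7/400·(0.954100+0.921900+0.917100+0.867600+0.828400))/(1+7/400) = 7799/10000 ≈ 0.779900
step 7 [7y] bond c/1=1/100: DF=(51811/62500 − 1/100·(0.954100+0.921900+0.917100+0.867600+0.828400+0.779900))/(1+1/100) = 3843/5000 ≈ 0.768600

1 1 9541/10000
2 2 9219/10000
3 3 9171/10000
4 4 2169/2500
5 5 2071/2500
6 6 7799/10000
7 7 3843/5000
s(4y) = (1/(2169/2500) − 1)/(4) = 331/8676 ≈ 3.8151%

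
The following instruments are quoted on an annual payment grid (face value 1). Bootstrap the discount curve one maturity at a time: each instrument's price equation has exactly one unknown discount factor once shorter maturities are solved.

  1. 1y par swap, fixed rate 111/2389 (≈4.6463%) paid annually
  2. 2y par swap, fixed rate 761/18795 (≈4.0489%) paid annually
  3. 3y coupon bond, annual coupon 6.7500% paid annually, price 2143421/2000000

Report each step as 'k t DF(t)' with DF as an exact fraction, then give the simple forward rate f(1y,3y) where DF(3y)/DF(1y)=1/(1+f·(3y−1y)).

step 1 [1y] swap r/1=111/2389: DF=(1 − 111/2389·(0))/(1+111/2389) = 2389/2500 ≈ 0.955600
step 2 [2y] swap r/1=761/18795: DF=(1 − 761/18795·(0.955600))/(1+761/18795) = 9239/10000 ≈ 0.923900
step 3 [3y] bond c/1=27/400: DF=(2143421/2000000 − 27/400·(0.955600+0.923900))/(1+27/400) = 8851/10000 ≈ 0.885100

1 1 2389/2500
2 2 9239/10000
3 3 8851/10000
f(1y,3y) = ((2389/2500)/(8851/10000) − 1)/(2) = 705/17702 ≈ 3.9826%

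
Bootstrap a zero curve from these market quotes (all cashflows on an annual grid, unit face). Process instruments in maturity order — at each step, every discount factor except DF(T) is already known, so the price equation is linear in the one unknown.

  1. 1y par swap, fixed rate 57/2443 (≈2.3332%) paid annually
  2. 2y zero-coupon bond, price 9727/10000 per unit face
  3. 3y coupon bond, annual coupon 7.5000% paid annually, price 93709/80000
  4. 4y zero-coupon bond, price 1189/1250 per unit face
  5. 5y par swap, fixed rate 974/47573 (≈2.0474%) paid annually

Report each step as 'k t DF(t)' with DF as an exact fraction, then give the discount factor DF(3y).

step 1 [1y] swap r/1=57/2443: DF=(1 − 57/2443·(0))/(1+57/2443) = 2443/2500 ≈ 0.977200
step 2 [2y] zero: DF = P = 9727/10000 ≈ 0.972700
step 3 [3y] bond c/1=3/40: DF=(93709/80000 − 3/40·(0.977200+0.972700))/(1+3/40) = 596/625 ≈ 0.953600
step 4 [4y] zero: DF = P = 1189/1250 ≈ 0.951200
step 5 [5y] swap r/1=974/47573: DF=(1 − 974/47573·(0.977200+0.972700+0.953600+0.951200))/(1+974/47573) = 4513/5000 ≈ 0.902600

1 1 2443/2500
2 2 9727/10000
3 3 596/625
4 4 1189/1250
5 5 4513/5000
DF(3y) = 596/625 ≈ 0.953600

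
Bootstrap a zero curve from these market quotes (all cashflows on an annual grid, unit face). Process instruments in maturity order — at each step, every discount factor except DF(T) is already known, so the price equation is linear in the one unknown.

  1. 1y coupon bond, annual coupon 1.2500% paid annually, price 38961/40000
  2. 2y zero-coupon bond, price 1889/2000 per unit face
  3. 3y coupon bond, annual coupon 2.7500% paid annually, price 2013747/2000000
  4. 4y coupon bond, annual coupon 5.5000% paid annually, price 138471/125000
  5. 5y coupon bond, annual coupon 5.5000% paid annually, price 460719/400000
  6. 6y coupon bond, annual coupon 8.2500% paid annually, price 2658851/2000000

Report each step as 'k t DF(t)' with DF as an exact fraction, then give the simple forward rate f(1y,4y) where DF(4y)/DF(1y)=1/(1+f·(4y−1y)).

1 1 481/500
2 2 1889/2000
3 3 9289/10000
4 4 4511/5000
5 5 8969/10000
6 6 8749/10000
f(1y,4y) = ((481/500)/(4511/5000) − 1)/(3) = 23/1041 ≈ 2.2094%

step 1 [1y] bond c/1=1/80: DF=(38961/40000 − 1/80·(0))/(1+1/80) = 481/500 ≈ 0.962000
step 2 [2y] zero: DF = P = 1889/2000 ≈ 0.944500
step 3 [3y] bond c/1=11/400: DF=(2013747/2000000 − 11/400·(0.962000+0.944500))/(1+11/400) = 9289/10000 ≈ 0.928900
step 4 [4y] bond c/1=11/200: DF=(138471/125000 − 11/200·(0.962000+0.944500+0.928900))/(1+11/200) = 4511/5000 ≈ 0.902200
step 5 [5y] bond c/1=11/200: DF=(460719/400000 − 11/200·(0.962000+0.944500+0.928900+0.902200))/(1+11/200) = 8969/10000 ≈ 0.896900
step 6 [6y] bond c/1=33/400: DF=(2658851/2000000 − 33/400·(0.962000+0.944500+0.928900+0.902200+0.896900))/(1+33/400) = 8749/10000 ≈ 0.874900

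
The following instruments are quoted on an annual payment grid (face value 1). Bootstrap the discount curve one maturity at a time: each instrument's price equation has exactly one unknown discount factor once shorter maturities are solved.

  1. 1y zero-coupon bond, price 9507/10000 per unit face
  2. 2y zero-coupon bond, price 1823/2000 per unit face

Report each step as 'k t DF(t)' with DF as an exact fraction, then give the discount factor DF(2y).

step 1 [1y] zero: DF = P = 9507/10000 ≈ 0.950700
step 2 [2y] zero: DF = P = 1823/2000 ≈ 0.911500

1 1 9507/10000
2 2 1823/2000
DF(2y) = 1823/2000 ≈ 0.911500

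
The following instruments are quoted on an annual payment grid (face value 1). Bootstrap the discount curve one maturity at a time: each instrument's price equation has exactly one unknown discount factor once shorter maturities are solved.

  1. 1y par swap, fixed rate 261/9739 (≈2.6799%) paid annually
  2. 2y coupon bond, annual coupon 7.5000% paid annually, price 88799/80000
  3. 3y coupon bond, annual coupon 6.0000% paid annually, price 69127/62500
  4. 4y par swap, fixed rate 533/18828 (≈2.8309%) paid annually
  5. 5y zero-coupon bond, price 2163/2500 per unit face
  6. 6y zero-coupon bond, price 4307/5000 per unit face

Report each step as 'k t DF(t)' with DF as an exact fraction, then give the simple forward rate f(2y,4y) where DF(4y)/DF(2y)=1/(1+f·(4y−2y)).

step 1 [1y] swap r/1=261/9739: DF=(1 − 261/9739·(0))/(1+261/9739) = 9739/10000 ≈ 0.973900
step 2 [2y] bond c/1=3/40: DF=(88799/80000 − 3/40·(0.973900))/(1+3/40) = 4823/5000 ≈ 0.964600
step 3 [3y] bond c/1=3/50: DF=(69127/62500 − 3/50·(0.973900+0.964600))/(1+3/50) = 9337/10000 ≈ 0.933700
step 4 [4y] swap r/1=533/18828: DF=(1 − 533/18828·(0.973900+0.964600+0.933700))/(1+533/18828) = 4467/5000 ≈ 0.893400
step 5 [5y] zero: DF = P = 2163/2500 ≈ 0.865200
step 6 [6y] zero: DF = P = 4307/5000 ≈ 0.861400

1 1 9739/10000
2 2 4823/5000
3 3 9337/10000
4 4 4467/5000
5 5 2163/2500
6 6 4307/5000
f(2y,4y) = ((4823/5000)/(4467/5000) − 1)/(2) = 178/4467 ≈ 3.9848%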